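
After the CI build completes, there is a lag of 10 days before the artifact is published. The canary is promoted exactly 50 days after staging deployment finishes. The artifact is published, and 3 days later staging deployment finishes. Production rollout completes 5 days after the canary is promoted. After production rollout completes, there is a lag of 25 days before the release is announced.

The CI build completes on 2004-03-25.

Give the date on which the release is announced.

The CI build completes: Mar 25, 2004.
The artifact is published: Mar 25, 2004 + 10 days = Apr 4, 2004.
Staging deployment finishes: Apr 4, 2004 + 3 days = Apr 7, 2004.
The canary is promoted: Apr 7, 2004 + 50 days = May 27, 2004.
Production rollout completes: May 27, 2004 + 5 days = Jun 1, 2004.
The release is announced: Jun 1, 2004 + 25 days = Jun 26, 2004.

2004-06-26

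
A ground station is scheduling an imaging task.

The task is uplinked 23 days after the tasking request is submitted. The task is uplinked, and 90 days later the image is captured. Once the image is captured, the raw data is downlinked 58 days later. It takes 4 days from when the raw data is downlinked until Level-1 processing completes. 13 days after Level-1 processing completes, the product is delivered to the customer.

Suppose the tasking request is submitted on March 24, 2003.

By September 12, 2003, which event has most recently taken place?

The raw data is downlinked

The tasking request is submitted: Mar 24, 2003.
The task is uplinked: Mar 24, 2003 + 23 days = Apr 16, 2003.
The image is captured: Apr 16, 2003 + 90 days = Jul 15, 2003.
The raw data is downlinked: Jul 15, 2003 + 58 days = Sep 11, 2003.
Level-1 processing completes: Sep 11, 2003 + 4 days = Sep 15, 2003.
The product is delivered to the customer: Sep 15, 2003 + 13 days = Sep 28, 2003.
Sep 12, 2003 falls between when the raw data is downlinked (Sep 11, 2003) and when Level-1 processing completes (Sep 15, 2003).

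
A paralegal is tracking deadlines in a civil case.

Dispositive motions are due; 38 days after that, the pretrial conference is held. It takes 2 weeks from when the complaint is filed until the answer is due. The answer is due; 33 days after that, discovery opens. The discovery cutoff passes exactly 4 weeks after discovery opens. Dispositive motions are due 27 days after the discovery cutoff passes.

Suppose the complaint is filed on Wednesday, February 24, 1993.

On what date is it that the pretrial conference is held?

Wednesday, July 14, 1993

The complaint is filed: Feb 24, 1993.
The answer is due: Feb 24, 1993 + 2 weeks = Mar 10, 1993.
Discovery opens: Mar 10, 1993 + 33 days = Apr 12, 1993.
The discovery cutoff passes: Apr 12, 1993 + 4 weeks = May 10, 1993.
Dispositive motions are due: May 10, 1993 + 27 days = Jun 6, 1993.
The pretrial conference is held: Jun 6, 1993 + 38 days = Jul 14, 1993.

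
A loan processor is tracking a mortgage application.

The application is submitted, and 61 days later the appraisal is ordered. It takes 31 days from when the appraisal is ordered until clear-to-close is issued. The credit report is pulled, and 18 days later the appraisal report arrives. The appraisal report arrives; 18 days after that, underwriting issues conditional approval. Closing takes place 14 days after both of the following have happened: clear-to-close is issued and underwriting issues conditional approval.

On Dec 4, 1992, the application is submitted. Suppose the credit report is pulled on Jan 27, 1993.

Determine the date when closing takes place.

Mar 20, 1993

The application is submitted: Dec 4, 1992.
The appraisal is ordered: Dec 4, 1992 + 61 days = Feb 3, 1993.
Clear-to-close is issued: Feb 3, 1993 + 31 days = Mar 6, 1993.
The credit report is pulled: Jan 27, 1993.
The appraisal report arrives: Jan 27, 1993 + 18 days = Feb 14, 1993.
Underwriting issues conditional approval: Feb 14, 1993 + 18 days = Mar 4, 1993.
Both prerequisites met — clear-to-close is issued (Mar 6, 1993), underwriting issues conditional approval (Mar 4, 1993); the later is Mar 6, 1993.
Closing takes place: Mar 6, 1993 + 14 days = Mar 20, 1993.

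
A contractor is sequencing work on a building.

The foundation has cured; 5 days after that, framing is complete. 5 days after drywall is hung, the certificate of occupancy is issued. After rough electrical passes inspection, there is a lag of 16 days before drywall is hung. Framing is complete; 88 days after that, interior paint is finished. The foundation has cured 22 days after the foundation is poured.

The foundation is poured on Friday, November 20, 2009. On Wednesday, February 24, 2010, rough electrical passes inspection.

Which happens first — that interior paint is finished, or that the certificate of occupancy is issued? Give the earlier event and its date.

Interior paint is finished — Monday, March 15, 2010

The foundation is poured: Nov 20, 2009.
The foundation has cured: Nov 20, 2009 + 22 days = Dec 12, 2009.
Framing is complete: Dec 12, 2009 + 5 days = Dec 17, 2009.
Interior paint is finished: Dec 17, 2009 + 88 days = Mar 15, 2010.
Rough electrical passes inspection: Feb 24, 2010.
Drywall is hung: Feb 24, 2010 + 16 days = Mar 12, 2010.
The certificate of occupancy is issued: Mar 12, 2010 + 5 days = Mar 17, 2010.
Comparing: interior paint is finished on Mar 15, 2010 vs the certificate of occupancy is issued on Mar 17, 2010. Earlier: interior paint is finished.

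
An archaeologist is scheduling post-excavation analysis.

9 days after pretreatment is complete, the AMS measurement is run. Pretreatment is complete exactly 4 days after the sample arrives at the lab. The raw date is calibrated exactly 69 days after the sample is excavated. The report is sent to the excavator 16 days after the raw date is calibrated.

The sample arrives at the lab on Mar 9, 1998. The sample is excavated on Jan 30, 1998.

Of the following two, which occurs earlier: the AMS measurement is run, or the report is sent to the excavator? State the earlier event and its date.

The AMS measurement is run — Mar 22, 1998

The sample arrives at the lab: Mar 9, 1998.
Pretreatment is complete: Mar 9, 1998 + 4 days = Mar 13, 1998.
The AMS measurement is run: Mar 13, 1998 + 9 days = Mar 22, 1998.
The sample is excavated: Jan 30, 1998.
The raw date is calibrated: Jan 30, 1998 + 69 days = Apr 9, 1998.
The report is sent to the excavator: Apr 9, 1998 + 16 days = Apr 25, 1998.
Comparing: the AMS measurement is run on Mar 22, 1998 vs the report is sent to the excavator on Apr 25, 1998. Earlier: the AMS measurement is run.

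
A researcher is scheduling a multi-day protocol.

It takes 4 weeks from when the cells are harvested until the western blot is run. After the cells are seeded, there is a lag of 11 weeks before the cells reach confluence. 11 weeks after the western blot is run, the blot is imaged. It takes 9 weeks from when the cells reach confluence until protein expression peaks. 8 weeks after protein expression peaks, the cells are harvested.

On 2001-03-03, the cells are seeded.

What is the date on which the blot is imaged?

2001-12-29

The cells are seeded: Mar 3, 2001.
The cells reach confluence: Mar 3, 2001 + 11 weeks = May 19, 2001.
Protein expression peaks: May 19, 2001 + 9 weeks = Jul 21, 2001.
The cells are harvested: Jul 21, 2001 + 8 weeks = Sep 15, 2001.
The western blot is run: Sep 15, 2001 + 4 weeks = Oct 13, 2001.
The blot is imaged: Oct 13, 2001 + 11 weeks = Dec 29, 2001.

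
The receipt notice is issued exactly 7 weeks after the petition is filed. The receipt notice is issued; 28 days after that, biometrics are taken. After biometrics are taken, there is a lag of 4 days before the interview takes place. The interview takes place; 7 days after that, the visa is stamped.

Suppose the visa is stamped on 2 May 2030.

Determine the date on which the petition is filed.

3 February 2030

The visa is stamped: May 2, 2030.
The interview takes place: May 2, 2030 − 7 days = Apr 25, 2030.
Biometrics are taken: Apr 25, 2030 − 4 days = Apr 21, 2030.
The receipt notice is issued: Apr 21, 2030 − 28 days = Mar 24, 2030.
The petition is filed: Mar 24, 2030 − 7 weeks = Feb 3, 2030.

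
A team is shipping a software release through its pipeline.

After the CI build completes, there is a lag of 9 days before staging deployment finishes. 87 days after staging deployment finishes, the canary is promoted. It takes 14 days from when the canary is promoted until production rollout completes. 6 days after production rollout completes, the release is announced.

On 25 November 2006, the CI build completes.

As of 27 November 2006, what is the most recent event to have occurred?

The CI build completes: Nov 25, 2006.
Staging deployment finishes: Nov 25, 2006 + 9 days = Dec 4, 2006.
The canary is promoted: Dec 4, 2006 + 87 days = Mar 1, 2007.
Production rollout completes: Mar 1, 2007 + 14 days = Mar 15, 2007.
The release is announced: Mar 15, 2007 + 6 days = Mar 21, 2007.
Nov 27, 2006 falls between when the CI build completes (Nov 25, 2006) and when staging deployment finishes (Dec 4, 2006).

The CI build completes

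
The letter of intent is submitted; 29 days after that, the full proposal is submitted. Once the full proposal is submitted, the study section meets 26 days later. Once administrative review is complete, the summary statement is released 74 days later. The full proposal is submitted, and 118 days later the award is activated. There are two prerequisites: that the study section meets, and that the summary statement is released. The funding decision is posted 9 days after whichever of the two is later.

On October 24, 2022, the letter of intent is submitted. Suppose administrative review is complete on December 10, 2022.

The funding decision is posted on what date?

The letter of intent is submitted: Oct 24, 2022.
The full proposal is submitted: Oct 24, 2022 + 29 days = Nov 22, 2022.
The study section meets: Nov 22, 2022 + 26 days = Dec 18, 2022.
Administrative review is complete: Dec 10, 2022.
The summary statement is released: Dec 10, 2022 + 74 days = Feb 22, 2023.
Both prerequisites met — the study section meets (Dec 18, 2022), the summary statement is released (Feb 22, 2023); the later is Feb 22, 2023.
The funding decision is posted: Feb 22, 2023 + 9 days = Mar 3, 2023.

March 3, 2023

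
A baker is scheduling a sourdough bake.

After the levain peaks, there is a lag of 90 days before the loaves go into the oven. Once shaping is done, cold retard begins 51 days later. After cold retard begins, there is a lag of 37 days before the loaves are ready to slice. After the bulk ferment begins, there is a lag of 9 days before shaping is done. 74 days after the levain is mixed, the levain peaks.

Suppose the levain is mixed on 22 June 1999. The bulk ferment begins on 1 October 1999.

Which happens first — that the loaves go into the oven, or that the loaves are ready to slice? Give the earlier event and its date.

The levain is mixed: Jun 22, 1999.
The levain peaks: Jun 22, 1999 + 74 days = Sep 4, 1999.
The loaves go into the oven: Sep 4, 1999 + 90 days = Dec 3, 1999.
The bulk ferment begins: Oct 1, 1999.
Shaping is done: Oct 1, 1999 + 9 days = Oct 10, 1999.
Cold retard begins: Oct 10, 1999 + 51 days = Nov 30, 1999.
The loaves are ready to slice: Nov 30, 1999 + 37 days = Jan 6, 2000.
Comparing: the loaves go into the oven on Dec 3, 1999 vs the loaves are ready to slice on Jan 6, 2000. Earlier: the loaves go into the oven.

The loaves go into the oven — 3 December 1999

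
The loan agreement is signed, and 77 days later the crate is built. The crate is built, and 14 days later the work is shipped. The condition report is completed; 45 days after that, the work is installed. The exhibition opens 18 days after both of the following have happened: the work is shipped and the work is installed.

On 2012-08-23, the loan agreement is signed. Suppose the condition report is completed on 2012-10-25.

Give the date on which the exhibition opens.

2012-12-27

The loan agreement is signed: Aug 23, 2012.
The crate is built: Aug 23, 2012 + 77 days = Nov 8, 2012.
The work is shipped: Nov 8, 2012 + 14 days = Nov 22, 2012.
The condition report is completed: Oct 25, 2012.
The work is installed: Oct 25, 2012 + 45 days = Dec 9, 2012.
Both prerequisites met — the work is shipped (Nov 22, 2012), the work is installed (Dec 9, 2012); the later is Dec 9, 2012.
The exhibition opens: Dec 9, 2012 + 18 days = Dec 27, 2012.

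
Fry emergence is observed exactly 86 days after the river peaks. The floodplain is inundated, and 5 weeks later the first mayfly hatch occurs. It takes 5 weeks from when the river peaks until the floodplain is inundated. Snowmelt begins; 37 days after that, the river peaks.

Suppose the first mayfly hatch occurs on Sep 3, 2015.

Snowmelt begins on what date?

The first mayfly hatch occurs: Sep 3, 2015.
The floodplain is inundated: Sep 3, 2015 − 5 weeks = Jul 30, 2015.
The river peaks: Jul 30, 2015 − 5 weeks = Jun 25, 2015.
Snowmelt begins: Jun 25, 2015 − 37 days = May 19, 2015.

May 19, 2015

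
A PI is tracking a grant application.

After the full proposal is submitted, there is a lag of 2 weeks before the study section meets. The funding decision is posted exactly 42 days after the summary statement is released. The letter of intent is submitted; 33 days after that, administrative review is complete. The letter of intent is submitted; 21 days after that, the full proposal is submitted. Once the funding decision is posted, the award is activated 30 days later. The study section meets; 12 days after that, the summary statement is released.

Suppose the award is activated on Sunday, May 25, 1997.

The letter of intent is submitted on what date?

The award is activated: May 25, 1997.
The funding decision is posted: May 25, 1997 − 30 days = Apr 25, 1997.
The summary statement is released: Apr 25, 1997 − 42 days = Mar 14, 1997.
The study section meets: Mar 14, 1997 − 12 days = Mar 2, 1997.
The full proposal is submitted: Mar 2, 1997 − 2 weeks = Feb 16, 1997.
The letter of intent is submitted: Feb 16, 1997 − 21 days = Jan 26, 1997.

Sunday, January 26, 1997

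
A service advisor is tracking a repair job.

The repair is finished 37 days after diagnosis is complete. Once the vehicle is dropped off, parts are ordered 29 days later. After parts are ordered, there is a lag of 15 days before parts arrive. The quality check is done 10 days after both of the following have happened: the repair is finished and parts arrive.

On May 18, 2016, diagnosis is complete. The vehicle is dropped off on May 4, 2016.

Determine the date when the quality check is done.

Diagnosis is complete: May 18, 2016.
The repair is finished: May 18, 2016 + 37 days = Jun 24, 2016.
The vehicle is dropped off: May 4, 2016.
Parts are ordered: May 4, 2016 + 29 days = Jun 2, 2016.
Parts arrive: Jun 2, 2016 + 15 days = Jun 17, 2016.
Both prerequisites met — the repair is finished (Jun 24, 2016), parts arrive (Jun 17, 2016); the later is Jun 24, 2016.
The quality check is done: Jun 24, 2016 + 10 days = Jul 4, 2016.

July 4, 2016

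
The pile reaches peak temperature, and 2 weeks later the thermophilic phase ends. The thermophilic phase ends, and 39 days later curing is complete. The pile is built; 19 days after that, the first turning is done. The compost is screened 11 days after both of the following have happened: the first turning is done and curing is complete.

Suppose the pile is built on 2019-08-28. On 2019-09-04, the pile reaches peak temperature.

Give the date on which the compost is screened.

The pile is built: Aug 28, 2019.
The first turning is done: Aug 28, 2019 + 19 days = Sep 16, 2019.
The pile reaches peak temperature: Sep 4, 2019.
The thermophilic phase ends: Sep 4, 2019 + 2 weeks = Sep 18, 2019.
Curing is complete: Sep 18, 2019 + 39 days = Oct 27, 2019.
Both prerequisites met — the first turning is done (Sep 16, 2019), curing is complete (Oct 27, 2019); the later is Oct 27, 2019.
The compost is screened: Oct 27, 2019 + 11 days = Nov 7, 2019.

2019-11-07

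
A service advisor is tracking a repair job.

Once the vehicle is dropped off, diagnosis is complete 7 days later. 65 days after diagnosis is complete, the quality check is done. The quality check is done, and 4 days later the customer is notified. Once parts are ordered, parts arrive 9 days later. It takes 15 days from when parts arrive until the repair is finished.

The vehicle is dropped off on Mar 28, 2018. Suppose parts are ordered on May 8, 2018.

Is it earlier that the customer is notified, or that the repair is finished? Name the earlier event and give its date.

The vehicle is dropped off: Mar 28, 2018.
Diagnosis is complete: Mar 28, 2018 + 7 days = Apr 4, 2018.
The quality check is done: Apr 4, 2018 + 65 days = Jun 8, 2018.
The customer is notified: Jun 8, 2018 + 4 days = Jun 12, 2018.
Parts are ordered: May 8, 2018.
Parts arrive: May 8, 2018 + 9 days = May 17, 2018.
The repair is finished: May 17, 2018 + 15 days = Jun 1, 2018.
Comparing: the customer is notified on Jun 12, 2018 vs the repair is finished on Jun 1, 2018. Earlier: the repair is finished.

The repair is finished — Jun 1, 2018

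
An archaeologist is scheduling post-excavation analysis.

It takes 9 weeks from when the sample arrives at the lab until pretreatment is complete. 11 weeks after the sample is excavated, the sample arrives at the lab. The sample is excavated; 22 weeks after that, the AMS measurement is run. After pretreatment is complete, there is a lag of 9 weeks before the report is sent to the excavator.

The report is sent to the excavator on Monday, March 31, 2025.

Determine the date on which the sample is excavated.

Monday, September 9, 2024

The report is sent to the excavator: Mar 31, 2025.
Pretreatment is complete: Mar 31, 2025 − 9 weeks = Jan 27, 2025.
The sample arrives at the lab: Jan 27, 2025 − 9 weeks = Nov 25, 2024.
The sample is excavated: Nov 25, 2024 − 11 weeks = Sep 9, 2024.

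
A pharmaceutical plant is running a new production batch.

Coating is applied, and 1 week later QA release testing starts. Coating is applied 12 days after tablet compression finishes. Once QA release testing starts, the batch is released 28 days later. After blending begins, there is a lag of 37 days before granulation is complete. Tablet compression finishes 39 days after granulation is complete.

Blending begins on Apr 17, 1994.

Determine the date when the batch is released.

Aug 18, 1994

Blending begins: Apr 17, 1994.
Granulation is complete: Apr 17, 1994 + 37 days = May 24, 1994.
Tablet compression finishes: May 24, 1994 + 39 days = Jul 2, 1994.
Coating is applied: Jul 2, 1994 + 12 days = Jul 14, 1994.
QA release testing starts: Jul 14, 1994 + 1 week = Jul 21, 1994.
The batch is released: Jul 21, 1994 + 28 days = Aug 18, 1994.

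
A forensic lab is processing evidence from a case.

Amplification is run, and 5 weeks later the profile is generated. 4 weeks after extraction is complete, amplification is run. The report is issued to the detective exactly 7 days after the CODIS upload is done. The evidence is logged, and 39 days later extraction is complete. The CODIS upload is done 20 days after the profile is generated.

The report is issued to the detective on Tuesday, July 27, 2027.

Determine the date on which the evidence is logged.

The report is issued to the detective: Jul 27, 2027.
The CODIS upload is done: Jul 27, 2027 − 7 days = Jul 20, 2027.
The profile is generated: Jul 20, 2027 − 20 days = Jun 30, 2027.
Amplification is run: Jun 30, 2027 − 5 weeks = May 26, 2027.
Extraction is complete: May 26, 2027 − 4 weeks = Apr 28, 2027.
The evidence is logged: Apr 28, 2027 − 39 days = Mar 20, 2027.

Saturday, March 20, 2027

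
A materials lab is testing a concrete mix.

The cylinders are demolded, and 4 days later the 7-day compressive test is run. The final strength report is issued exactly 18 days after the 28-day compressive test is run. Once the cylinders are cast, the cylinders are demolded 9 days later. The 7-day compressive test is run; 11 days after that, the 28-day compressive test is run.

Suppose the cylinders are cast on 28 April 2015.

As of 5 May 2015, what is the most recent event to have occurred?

The cylinders are cast: Apr 28, 2015.
The cylinders are demolded: Apr 28, 2015 + 9 days = May 7, 2015.
The 7-day compressive test is run: May 7, 2015 + 4 days = May 11, 2015.
The 28-day compressive test is run: May 11, 2015 + 11 days = May 22, 2015.
The final strength report is issued: May 22, 2015 + 18 days = Jun 9, 2015.
May 5, 2015 falls between when the cylinders are cast (Apr 28, 2015) and when the cylinders are demolded (May 7, 2015).

The cylinders are cast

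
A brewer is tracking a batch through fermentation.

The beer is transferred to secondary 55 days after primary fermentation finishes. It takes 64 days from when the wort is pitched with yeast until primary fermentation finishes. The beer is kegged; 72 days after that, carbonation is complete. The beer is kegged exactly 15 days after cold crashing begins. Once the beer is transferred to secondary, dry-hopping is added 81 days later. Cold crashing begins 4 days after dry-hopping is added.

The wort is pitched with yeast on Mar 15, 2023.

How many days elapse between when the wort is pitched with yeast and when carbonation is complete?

291 days

Causal path: the wort is pitched with yeast → primary fermentation finishes → the beer is transferred to secondary → dry-hopping is added → cold crashing begins → the beer is kegged → carbonation is complete.
Total delay along the path: 64 + 55 + 81 + 4 + 15 + 72 = 291 days.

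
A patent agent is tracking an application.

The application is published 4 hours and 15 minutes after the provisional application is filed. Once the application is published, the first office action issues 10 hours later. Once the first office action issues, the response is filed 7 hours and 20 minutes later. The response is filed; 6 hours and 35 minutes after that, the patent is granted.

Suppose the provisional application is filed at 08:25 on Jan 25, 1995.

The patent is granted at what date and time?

The provisional application is filed: 08:25 Jan 25, 1995.
The application is published: 08:25 Jan 25, 1995 + 4h15m = 12:40 Jan 25, 1995.
The first office action issues: 12:40 Jan 25, 1995 + 10h = 22:40 Jan 25, 1995.
The response is filed: 22:40 Jan 25, 1995 + 7h20m = 06:00 Jan 26, 1995.
The patent is granted: 06:00 Jan 26, 1995 + 6h35m = 12:35 Jan 26, 1995.

12:35 on Jan 26, 1995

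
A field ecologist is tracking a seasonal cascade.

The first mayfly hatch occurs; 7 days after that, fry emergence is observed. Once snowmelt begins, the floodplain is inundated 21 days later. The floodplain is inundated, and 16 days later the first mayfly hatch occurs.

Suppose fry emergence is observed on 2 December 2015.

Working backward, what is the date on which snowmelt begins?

Fry emergence is observed: Dec 2, 2015.
The first mayfly hatch occurs: Dec 2, 2015 − 7 days = Nov 25, 2015.
The floodplain is inundated: Nov 25, 2015 − 16 days = Nov 9, 2015.
Snowmelt begins: Nov 9, 2015 − 21 days = Oct 19, 2015.

19 October 2015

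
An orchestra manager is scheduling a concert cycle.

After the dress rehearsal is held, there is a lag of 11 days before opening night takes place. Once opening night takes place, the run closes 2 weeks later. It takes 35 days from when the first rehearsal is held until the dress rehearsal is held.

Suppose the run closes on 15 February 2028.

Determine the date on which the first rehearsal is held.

The run closes: Feb 15, 2028.
Opening night takes place: Feb 15, 2028 − 2 weeks = Feb 1, 2028.
The dress rehearsal is held: Feb 1, 2028 − 11 days = Jan 21, 2028.
The first rehearsal is held: Jan 21, 2028 − 35 days = Dec 17, 2027.

17 December 2027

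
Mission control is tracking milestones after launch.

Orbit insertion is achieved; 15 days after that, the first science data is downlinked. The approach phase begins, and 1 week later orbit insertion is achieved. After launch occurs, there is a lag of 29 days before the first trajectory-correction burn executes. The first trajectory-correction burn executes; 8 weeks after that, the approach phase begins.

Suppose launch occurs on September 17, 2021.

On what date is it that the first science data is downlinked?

Launch occurs: Sep 17, 2021.
The first trajectory-correction burn executes: Sep 17, 2021 + 29 days = Oct 16, 2021.
The approach phase begins: Oct 16, 2021 + 8 weeks = Dec 11, 2021.
Orbit insertion is achieved: Dec 11, 2021 + 1 week = Dec 18, 2021.
The first science data is downlinked: Dec 18, 2021 + 15 days = Jan 2, 2022.

January 2, 2022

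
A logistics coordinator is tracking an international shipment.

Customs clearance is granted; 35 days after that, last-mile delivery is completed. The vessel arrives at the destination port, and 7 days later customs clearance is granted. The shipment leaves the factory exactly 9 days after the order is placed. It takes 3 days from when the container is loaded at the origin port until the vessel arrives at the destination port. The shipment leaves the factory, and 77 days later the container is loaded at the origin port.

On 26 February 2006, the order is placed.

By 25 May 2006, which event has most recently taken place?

The container is loaded at the origin port

The order is placed: Feb 26, 2006.
The shipment leaves the factory: Feb 26, 2006 + 9 days = Mar 7, 2006.
The container is loaded at the origin port: Mar 7, 2006 + 77 days = May 23, 2006.
The vessel arrives at the destination port: May 23, 2006 + 3 days = May 26, 2006.
Customs clearance is granted: May 26, 2006 + 7 days = Jun 2, 2006.
Last-mile delivery is completed: Jun 2, 2006 + 35 days = Jul 7, 2006.
May 25, 2006 falls between when the container is loaded at the origin port (May 23, 2006) and when the vessel arrives at the destination port (May 26, 2006).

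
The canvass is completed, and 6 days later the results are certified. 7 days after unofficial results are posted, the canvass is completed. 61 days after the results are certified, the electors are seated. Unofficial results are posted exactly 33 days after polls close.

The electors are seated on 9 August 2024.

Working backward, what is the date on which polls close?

The electors are seated: Aug 9, 2024.
The results are certified: Aug 9, 2024 − 61 days = Jun 9, 2024.
The canvass is completed: Jun 9, 2024 − 6 days = Jun 3, 2024.
Unofficial results are posted: Jun 3, 2024 − 7 days = May 27, 2024.
Polls close: May 27, 2024 − 33 days = Apr 24, 2024.

24 April 2024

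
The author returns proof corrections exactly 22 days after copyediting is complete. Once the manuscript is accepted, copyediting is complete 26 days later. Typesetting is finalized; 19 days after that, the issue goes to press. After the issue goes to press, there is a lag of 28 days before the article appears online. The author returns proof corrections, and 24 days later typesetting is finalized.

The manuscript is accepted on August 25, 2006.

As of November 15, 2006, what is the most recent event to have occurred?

Typesetting is finalized

The manuscript is accepted: Aug 25, 2006.
Copyediting is complete: Aug 25, 2006 + 26 days = Sep 20, 2006.
The author returns proof corrections: Sep 20, 2006 + 22 days = Oct 12, 2006.
Typesetting is finalized: Oct 12, 2006 + 24 days = Nov 5, 2006.
The issue goes to press: Nov 5, 2006 + 19 days = Nov 24, 2006.
The article appears online: Nov 24, 2006 + 28 days = Dec 22, 2006.
Nov 15, 2006 falls between when typesetting is finalized (Nov 5, 2006) and when the issue goes to press (Nov 24, 2006).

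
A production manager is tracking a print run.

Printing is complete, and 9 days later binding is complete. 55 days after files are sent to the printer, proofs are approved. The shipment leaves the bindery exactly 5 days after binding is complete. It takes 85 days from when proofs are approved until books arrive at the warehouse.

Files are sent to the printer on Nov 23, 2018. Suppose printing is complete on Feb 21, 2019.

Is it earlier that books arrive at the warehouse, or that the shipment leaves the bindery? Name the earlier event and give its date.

Files are sent to the printer: Nov 23, 2018.
Proofs are approved: Nov 23, 2018 + 55 days = Jan 17, 2019.
Books arrive at the warehouse: Jan 17, 2019 + 85 days = Apr 12, 2019.
Printing is complete: Feb 21, 2019.
Binding is complete: Feb 21, 2019 + 9 days = Mar 2, 2019.
The shipment leaves the bindery: Mar 2, 2019 + 5 days = Mar 7, 2019.
Comparing: books arrive at the warehouse on Apr 12, 2019 vs the shipment leaves the bindery on Mar 7, 2019. Earlier: the shipment leaves the bindery.

The shipment leaves the bindery — Mar 7, 2019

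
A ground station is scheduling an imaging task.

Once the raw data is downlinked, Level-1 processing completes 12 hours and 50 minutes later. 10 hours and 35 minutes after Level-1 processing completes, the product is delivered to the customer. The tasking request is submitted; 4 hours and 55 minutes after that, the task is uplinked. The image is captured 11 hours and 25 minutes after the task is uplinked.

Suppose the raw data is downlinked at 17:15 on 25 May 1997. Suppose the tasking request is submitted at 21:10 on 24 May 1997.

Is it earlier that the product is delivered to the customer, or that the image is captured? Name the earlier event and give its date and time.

The image is captured — 13:30 on 25 May 1997

The raw data is downlinked: 17:15 May 25, 1997.
Level-1 processing completes: 17:15 May 25, 1997 + 12h50m = 06:05 May 26, 1997.
The product is delivered to the customer: 06:05 May 26, 1997 + 10h35m = 16:40 May 26, 1997.
The tasking request is submitted: 21:10 May 24, 1997.
The task is uplinked: 21:10 May 24, 1997 + 4h55m = 02:05 May 25, 1997.
The image is captured: 02:05 May 25, 1997 + 11h25m = 13:30 May 25, 1997.
Comparing: the product is delivered to the customer at 16:40 May 26, 1997 vs the image is captured at 13:30 May 25, 1997. Earlier: the image is captured.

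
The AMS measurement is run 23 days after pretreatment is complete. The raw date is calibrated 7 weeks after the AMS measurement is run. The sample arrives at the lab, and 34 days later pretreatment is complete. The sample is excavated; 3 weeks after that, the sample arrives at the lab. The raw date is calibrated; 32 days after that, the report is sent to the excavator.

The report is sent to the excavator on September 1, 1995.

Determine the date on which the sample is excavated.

The report is sent to the excavator: Sep 1, 1995.
The raw date is calibrated: Sep 1, 1995 − 32 days = Jul 31, 1995.
The AMS measurement is run: Jul 31, 1995 − 7 weeks = Jun 12, 1995.
Pretreatment is complete: Jun 12, 1995 − 23 days = May 20, 1995.
The sample arrives at the lab: May 20, 1995 − 34 days = Apr 16, 1995.
The sample is excavated: Apr 16, 1995 − 3 weeks = Mar 26, 1995.

March 26, 1995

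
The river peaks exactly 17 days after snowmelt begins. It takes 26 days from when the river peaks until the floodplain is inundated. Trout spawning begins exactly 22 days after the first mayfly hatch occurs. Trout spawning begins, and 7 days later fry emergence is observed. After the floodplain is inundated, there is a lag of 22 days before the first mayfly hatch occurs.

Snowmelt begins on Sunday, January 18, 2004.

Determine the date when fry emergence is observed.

Snowmelt begins: Jan 18, 2004.
The river peaks: Jan 18, 2004 + 17 days = Feb 4, 2004.
The floodplain is inundated: Feb 4, 2004 + 26 days = Mar 1, 2004.
The first mayfly hatch occurs: Mar 1, 2004 + 22 days = Mar 23, 2004.
Trout spawning begins: Mar 23, 2004 + 22 days = Apr 14, 2004.
Fry emergence is observed: Apr 14, 2004 + 7 days = Apr 21, 2004.

Wednesday, April 21, 2004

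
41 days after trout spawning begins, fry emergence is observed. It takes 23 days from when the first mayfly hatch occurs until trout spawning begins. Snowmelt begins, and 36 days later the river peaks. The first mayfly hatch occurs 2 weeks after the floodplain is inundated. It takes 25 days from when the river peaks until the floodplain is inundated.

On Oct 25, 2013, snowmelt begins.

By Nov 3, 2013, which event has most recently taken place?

Snowmelt begins

Snowmelt begins: Oct 25, 2013.
The river peaks: Oct 25, 2013 + 36 days = Nov 30, 2013.
The floodplain is inundated: Nov 30, 2013 + 25 days = Dec 25, 2013.
The first mayfly hatch occurs: Dec 25, 2013 + 2 weeks = Jan 8, 2014.
Trout spawning begins: Jan 8, 2014 + 23 days = Jan 31, 2014.
Fry emergence is observed: Jan 31, 2014 + 41 days = Mar 13, 2014.
Nov 3, 2013 falls between when snowmelt begins (Oct 25, 2013) and when the river peaks (Nov 30, 2013).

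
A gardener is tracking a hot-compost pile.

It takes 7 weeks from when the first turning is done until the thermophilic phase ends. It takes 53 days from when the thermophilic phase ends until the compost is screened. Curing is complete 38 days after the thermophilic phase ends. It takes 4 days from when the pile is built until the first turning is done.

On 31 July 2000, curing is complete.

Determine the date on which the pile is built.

Curing is complete: Jul 31, 2000.
The thermophilic phase ends: Jul 31, 2000 − 38 days = Jun 23, 2000.
The first turning is done: Jun 23, 2000 − 7 weeks = May 5, 2000.
The pile is built: May 5, 2000 − 4 days = May 1, 2000.

1 May 2000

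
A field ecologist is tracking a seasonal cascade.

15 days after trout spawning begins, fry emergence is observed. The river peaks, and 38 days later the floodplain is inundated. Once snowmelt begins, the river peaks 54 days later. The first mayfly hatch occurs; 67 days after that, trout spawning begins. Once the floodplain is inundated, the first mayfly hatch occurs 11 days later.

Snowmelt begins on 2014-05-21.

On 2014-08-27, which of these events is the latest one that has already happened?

The floodplain is inundated

Snowmelt begins: May 21, 2014.
The river peaks: May 21, 2014 + 54 days = Jul 14, 2014.
The floodplain is inundated: Jul 14, 2014 + 38 days = Aug 21, 2014.
The first mayfly hatch occurs: Aug 21, 2014 + 11 days = Sep 1, 2014.
Trout spawning begins: Sep 1, 2014 + 67 days = Nov 7, 2014.
Fry emergence is observed: Nov 7, 2014 + 15 days = Nov 22, 2014.
Aug 27, 2014 falls between when the floodplain is inundated (Aug 21, 2014) and when the first mayfly hatch occurs (Sep 1, 2014).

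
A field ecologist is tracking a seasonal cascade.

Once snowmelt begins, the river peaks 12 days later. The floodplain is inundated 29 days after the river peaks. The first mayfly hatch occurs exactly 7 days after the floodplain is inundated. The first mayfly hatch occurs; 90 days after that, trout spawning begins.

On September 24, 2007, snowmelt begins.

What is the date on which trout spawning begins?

February 9, 2008

Snowmelt begins: Sep 24, 2007.
The river peaks: Sep 24, 2007 + 12 days = Oct 6, 2007.
The floodplain is inundated: Oct 6, 2007 + 29 days = Nov 4, 2007.
The first mayfly hatch occurs: Nov 4, 2007 + 7 days = Nov 11, 2007.
Trout spawning begins: Nov 11, 2007 + 90 days = Feb 9, 2008.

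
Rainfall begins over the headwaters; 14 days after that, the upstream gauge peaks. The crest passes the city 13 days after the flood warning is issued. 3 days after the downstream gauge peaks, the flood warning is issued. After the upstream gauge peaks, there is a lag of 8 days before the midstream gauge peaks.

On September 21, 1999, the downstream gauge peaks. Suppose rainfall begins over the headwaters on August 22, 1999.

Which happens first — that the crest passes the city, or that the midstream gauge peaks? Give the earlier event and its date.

The midstream gauge peaks — September 13, 1999

The downstream gauge peaks: Sep 21, 1999.
The flood warning is issued: Sep 21, 1999 + 3 days = Sep 24, 1999.
The crest passes the city: Sep 24, 1999 + 13 days = Oct 7, 1999.
Rainfall begins over the headwaters: Aug 22, 1999.
The upstream gauge peaks: Aug 22, 1999 + 14 days = Sep 5, 1999.
The midstream gauge peaks: Sep 5, 1999 + 8 days = Sep 13, 1999.
Comparing: the crest passes the city on Oct 7, 1999 vs the midstream gauge peaks on Sep 13, 1999. Earlier: the midstream gauge peaks.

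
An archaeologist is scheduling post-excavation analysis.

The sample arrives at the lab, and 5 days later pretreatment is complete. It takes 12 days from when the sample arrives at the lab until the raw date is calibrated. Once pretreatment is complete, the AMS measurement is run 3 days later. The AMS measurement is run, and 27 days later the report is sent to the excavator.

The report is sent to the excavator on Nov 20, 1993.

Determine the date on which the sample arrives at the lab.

Oct 16, 1993

The report is sent to the excavator: Nov 20, 1993.
The AMS measurement is run: Nov 20, 1993 − 27 days = Oct 24, 1993.
Pretreatment is complete: Oct 24, 1993 − 3 days = Oct 21, 1993.
The sample arrives at the lab: Oct 21, 1993 − 5 days = Oct 16, 1993.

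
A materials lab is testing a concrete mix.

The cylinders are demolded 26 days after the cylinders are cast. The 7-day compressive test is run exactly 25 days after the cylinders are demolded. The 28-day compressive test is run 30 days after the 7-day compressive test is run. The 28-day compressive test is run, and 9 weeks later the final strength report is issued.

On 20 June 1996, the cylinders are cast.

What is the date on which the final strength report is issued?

The cylinders are cast: Jun 20, 1996.
The cylinders are demolded: Jun 20, 1996 + 26 days = Jul 16, 1996.
The 7-day compressive test is run: Jul 16, 1996 + 25 days = Aug 10, 1996.
The 28-day compressive test is run: Aug 10, 1996 + 30 days = Sep 9, 1996.
The final strength report is issued: Sep 9, 1996 + 9 weeks = Nov 11, 1996.

11 November 1996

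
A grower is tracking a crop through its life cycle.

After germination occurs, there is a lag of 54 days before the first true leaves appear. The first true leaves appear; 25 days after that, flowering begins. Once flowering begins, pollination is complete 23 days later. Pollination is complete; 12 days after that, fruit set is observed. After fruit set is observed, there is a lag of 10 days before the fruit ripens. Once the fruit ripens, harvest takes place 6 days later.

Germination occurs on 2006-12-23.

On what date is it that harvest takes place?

Germination occurs: Dec 23, 2006.
The first true leaves appear: Dec 23, 2006 + 54 days = Feb 15, 2007.
Flowering begins: Feb 15, 2007 + 25 days = Mar 12, 2007.
Pollination is complete: Mar 12, 2007 + 23 days = Apr 4, 2007.
Fruit set is observed: Apr 4, 2007 + 12 days = Apr 16, 2007.
The fruit ripens: Apr 16, 2007 + 10 days = Apr 26, 2007.
Harvest takes place: Apr 26, 2007 + 6 days = May 2, 2007.

2007-05-02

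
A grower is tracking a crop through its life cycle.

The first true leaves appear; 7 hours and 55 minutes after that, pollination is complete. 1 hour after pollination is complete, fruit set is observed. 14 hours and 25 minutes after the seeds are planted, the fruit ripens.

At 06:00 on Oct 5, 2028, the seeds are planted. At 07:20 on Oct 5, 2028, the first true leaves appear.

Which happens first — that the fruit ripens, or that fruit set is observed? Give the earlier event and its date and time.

Fruit set is observed — 16:15 on Oct 5, 2028

The seeds are planted: 06:00 Oct 5, 2028.
The fruit ripens: 06:00 Oct 5, 2028 + 14h25m = 20:25 Oct 5, 2028.
The first true leaves appear: 07:20 Oct 5, 2028.
Pollination is complete: 07:20 Oct 5, 2028 + 7h55m = 15:15 Oct 5, 2028.
Fruit set is observed: 15:15 Oct 5, 2028 + 1h = 16:15 Oct 5, 2028.
Comparing: the fruit ripens at 20:25 Oct 5, 2028 vs fruit set is observed at 16:15 Oct 5, 2028. Earlier: fruit set is observed.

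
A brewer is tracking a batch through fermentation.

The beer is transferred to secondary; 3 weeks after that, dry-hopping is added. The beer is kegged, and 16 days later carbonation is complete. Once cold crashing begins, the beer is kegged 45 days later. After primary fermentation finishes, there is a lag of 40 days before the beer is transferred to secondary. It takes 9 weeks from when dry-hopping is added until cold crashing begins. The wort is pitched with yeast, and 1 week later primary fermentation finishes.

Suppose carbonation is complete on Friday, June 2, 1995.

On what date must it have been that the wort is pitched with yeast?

Tuesday, November 22, 1994

Carbonation is complete: Jun 2, 1995.
The beer is kegged: Jun 2, 1995 − 16 days = May 17, 1995.
Cold crashing begins: May 17, 1995 − 45 days = Apr 2, 1995.
Dry-hopping is added: Apr 2, 1995 − 9 weeks = Jan 29, 1995.
The beer is transferred to secondary: Jan 29, 1995 − 3 weeks = Jan 8, 1995.
Primary fermentation finishes: Jan 8, 1995 − 40 days = Nov 29, 1994.
The wort is pitched with yeast: Nov 29, 1994 − 1 week = Nov 22, 1994.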